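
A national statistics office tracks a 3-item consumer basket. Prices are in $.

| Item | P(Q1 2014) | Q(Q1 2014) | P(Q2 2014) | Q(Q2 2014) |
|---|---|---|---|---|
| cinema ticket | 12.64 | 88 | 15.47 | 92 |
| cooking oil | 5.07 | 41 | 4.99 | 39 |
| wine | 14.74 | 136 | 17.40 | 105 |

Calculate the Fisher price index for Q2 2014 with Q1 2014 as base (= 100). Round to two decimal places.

Laspeyres component (base-period weights):
ΣP(Q2 2014)Q(Q1 2014) = 15.47×88 + 4.99×41 + 17.40×136 = 1361.36 + 204.59 + 2366.4 = 3932.35
ΣP(Q1 2014)Q(Q1 2014) = 12.64×88 + 5.07×41 + 14.74×136 = 1112.32 + 207.87 + 2004.64 = 3324.83
L = 3932.35 / 3324.83 × 100 = 118.2722
Paasche component (current-period weights):
ΣP(Q2 2014)Q(Q2 2014) = 15.47×92 + 4.99×39 + 17.40×105 = 1423.24 + 194.61 + 1827 = 3444.85
ΣP(Q1 2014)Q(Q2 2014) = 12.64×92 + 5.07×39 + 14.74×105 = 1162.88 + 197.73 + 1547.7 = 2908.31
P = 3444.85 / 2908.31 × 100 = 118.4485
Fisher = √(L × P) = √(118.2722 × 118.4485) = 118.3603

118.36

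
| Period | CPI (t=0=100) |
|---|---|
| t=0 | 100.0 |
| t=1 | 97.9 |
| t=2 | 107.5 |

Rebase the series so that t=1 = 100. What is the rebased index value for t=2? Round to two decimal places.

109.81

Rebased(t=2) = 107.5 / 97.9 × 100 = 109.8059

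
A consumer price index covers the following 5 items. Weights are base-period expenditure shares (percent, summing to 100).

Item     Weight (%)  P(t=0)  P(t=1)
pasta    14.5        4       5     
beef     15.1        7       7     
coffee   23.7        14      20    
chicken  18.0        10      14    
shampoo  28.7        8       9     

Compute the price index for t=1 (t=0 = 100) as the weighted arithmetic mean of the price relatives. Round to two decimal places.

pasta: 14.5 × (5/4) = 14.5 × 1.250000 = 18.1250
beef: 15.1 × (7/7) = 15.1 × 1.000000 = 15.1000
coffee: 23.7 × (20/14) = 23.7 × 1.428571 = 33.8571
chicken: 18.0 × (14/10) = 18.0 × 1.400000 = 25.2000
shampoo: 28.7 × (9/8) = 28.7 × 1.125000 = 32.2875
Index = Σ wᵢ·(p₁ᵢ/p₀ᵢ) = 18.1250 + 15.1000 + 33.8571 + 25.2000 + 32.2875 = 124.5696

124.57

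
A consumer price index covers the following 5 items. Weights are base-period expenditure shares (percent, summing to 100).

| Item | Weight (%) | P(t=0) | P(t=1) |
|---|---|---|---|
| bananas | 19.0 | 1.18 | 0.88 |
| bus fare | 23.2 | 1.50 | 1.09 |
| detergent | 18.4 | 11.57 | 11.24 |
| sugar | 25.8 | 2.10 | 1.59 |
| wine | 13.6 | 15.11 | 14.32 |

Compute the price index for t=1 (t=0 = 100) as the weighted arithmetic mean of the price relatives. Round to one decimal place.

81.3

bananas: 19.0 × (0.88/1.18) = 19.0 × 0.745763 = 14.1695
bus fare: 23.2 × (1.09/1.50) = 23.2 × 0.726667 = 16.8587
detergent: 18.4 × (11.24/11.57) = 18.4 × 0.971478 = 17.8752
sugar: 25.8 × (1.59/2.10) = 25.8 × 0.757143 = 19.5343
wine: 13.6 × (14.32/15.11) = 13.6 × 0.947717 = 12.8889
Index = Σ wᵢ·(p₁ᵢ/p₀ᵢ) = 14.1695 + 16.8587 + 17.8752 + 19.5343 + 12.8889 = 81.3266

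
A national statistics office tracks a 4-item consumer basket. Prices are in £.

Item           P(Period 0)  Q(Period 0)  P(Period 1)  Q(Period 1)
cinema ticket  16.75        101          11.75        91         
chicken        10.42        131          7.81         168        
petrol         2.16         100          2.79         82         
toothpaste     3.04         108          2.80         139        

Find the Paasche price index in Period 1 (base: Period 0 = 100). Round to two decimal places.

77.41

Paasche price index uses current-period quantities as weights.
ΣP(Period 1)·Q(Period 1) = 11.75×91 + 7.81×168 + 2.79×82 + 2.80×139 = 1069.25 + 1312.08 + 228.78 + 389.2 = 2999.31
ΣP(Period 0)·Q(Period 1) = 16.75×91 + 10.42×168 + 2.16×82 + 3.04×139 = 1524.25 + 1750.56 + 177.12 + 422.56 = 3874.49
Index = 2999.31 / 3874.49 × 100 = 77.4117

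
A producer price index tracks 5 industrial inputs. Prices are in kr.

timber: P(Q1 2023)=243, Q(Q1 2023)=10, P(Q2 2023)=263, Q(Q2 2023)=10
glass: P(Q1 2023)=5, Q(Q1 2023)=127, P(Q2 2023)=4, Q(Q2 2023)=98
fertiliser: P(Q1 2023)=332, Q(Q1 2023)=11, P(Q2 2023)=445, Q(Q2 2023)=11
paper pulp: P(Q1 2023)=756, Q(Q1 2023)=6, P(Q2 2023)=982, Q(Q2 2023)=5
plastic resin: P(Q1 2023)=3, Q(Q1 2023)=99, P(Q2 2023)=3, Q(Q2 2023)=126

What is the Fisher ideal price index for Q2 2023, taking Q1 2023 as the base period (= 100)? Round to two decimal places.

123.10

Laspeyres component (base-period weights):
ΣP(Q2 2023)Q(Q1 2023) = 263×10 + 4×127 + 445×11 + 982×6 + 3×99 = 2630 + 508 + 4895 + 5892 + 297 = 14222
ΣP(Q1 2023)Q(Q1 2023) = 243×10 + 5×127 + 332×11 + 756×6 + 3×99 = 2430 + 635 + 3652 + 4536 + 297 = 11550
L = 14222 / 11550 × 100 = 123.1342
Paasche component (current-period weights):
ΣP(Q2 2023)Q(Q2 2023) = 263×10 + 4×98 + 445×11 + 982×5 + 3×126 = 2630 + 392 + 4895 + 4910 + 378 = 13205
ΣP(Q1 2023)Q(Q2 2023) = 243×10 + 5×98 + 332×11 + 756×5 + 3×126 = 2430 + 490 + 3652 + 3780 + 378 = 10730
P = 13205 / 10730 × 100 = 123.0662
Fisher = √(L × P) = √(123.1342 × 123.0662) = 123.1002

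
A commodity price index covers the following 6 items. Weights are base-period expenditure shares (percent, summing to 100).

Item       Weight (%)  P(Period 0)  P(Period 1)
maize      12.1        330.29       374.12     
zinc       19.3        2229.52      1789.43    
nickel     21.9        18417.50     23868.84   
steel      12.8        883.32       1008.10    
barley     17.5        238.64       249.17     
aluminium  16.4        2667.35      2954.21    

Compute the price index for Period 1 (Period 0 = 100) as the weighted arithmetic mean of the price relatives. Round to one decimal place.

108.6

maize: 12.1 × (374.12/330.29) = 12.1 × 1.132702 = 13.7057
zinc: 19.3 × (1789.43/2229.52) = 19.3 × 0.802608 = 15.4903
nickel: 21.9 × (23868.84/18417.50) = 21.9 × 1.295987 = 28.3821
steel: 12.8 × (1008.10/883.32) = 12.8 × 1.141263 = 14.6082
barley: 17.5 × (249.17/238.64) = 17.5 × 1.044125 = 18.2722
aluminium: 16.4 × (2954.21/2667.35) = 16.4 × 1.107545 = 18.1637
Index = Σ wᵢ·(p₁ᵢ/p₀ᵢ) = 13.7057 + 15.4903 + 28.3821 + 14.6082 + 18.2722 + 18.1637 = 108.6222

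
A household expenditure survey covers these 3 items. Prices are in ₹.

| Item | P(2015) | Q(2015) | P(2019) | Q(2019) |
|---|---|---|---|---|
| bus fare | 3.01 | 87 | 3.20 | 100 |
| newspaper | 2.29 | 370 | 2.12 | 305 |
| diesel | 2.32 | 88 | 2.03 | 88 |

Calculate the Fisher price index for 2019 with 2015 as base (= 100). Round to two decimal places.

Laspeyres component (base-period weights):
ΣP(2019)Q(2015) = 3.20×87 + 2.12×370 + 2.03×88 = 278.4 + 784.4 + 178.64 = 1241.44
ΣP(2015)Q(2015) = 3.01×87 + 2.29×370 + 2.32×88 = 261.87 + 847.3 + 204.16 = 1313.33
L = 1241.44 / 1313.33 × 100 = 94.5261
Paasche component (current-period weights):
ΣP(2019)Q(2019) = 3.20×100 + 2.12×305 + 2.03×88 = 320 + 646.6 + 178.64 = 1145.24
ΣP(2015)Q(2019) = 3.01×100 + 2.29×305 + 2.32×88 = 301 + 698.45 + 204.16 = 1203.61
P = 1145.24 / 1203.61 × 100 = 95.1504
Fisher = √(L × P) = √(94.5261 × 95.1504) = 94.8378

94.84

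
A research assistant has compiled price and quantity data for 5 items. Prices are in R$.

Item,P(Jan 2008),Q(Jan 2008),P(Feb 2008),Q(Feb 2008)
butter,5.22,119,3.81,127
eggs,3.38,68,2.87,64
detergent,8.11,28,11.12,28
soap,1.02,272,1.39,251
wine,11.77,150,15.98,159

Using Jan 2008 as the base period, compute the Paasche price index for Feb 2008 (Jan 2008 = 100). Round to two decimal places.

119.63

Paasche price index uses current-period quantities as weights.
ΣP(Feb 2008)·Q(Feb 2008) = 3.81×127 + 2.87×64 + 11.12×28 + 1.39×251 + 15.98×159 = 483.87 + 183.68 + 311.36 + 348.89 + 2540.82 = 3868.62
ΣP(Jan 2008)·Q(Feb 2008) = 5.22×127 + 3.38×64 + 8.11×28 + 1.02×251 + 11.77×159 = 662.94 + 216.32 + 227.08 + 256.02 + 1871.43 = 3233.79
Index = 3868.62 / 3233.79 × 100 = 119.6311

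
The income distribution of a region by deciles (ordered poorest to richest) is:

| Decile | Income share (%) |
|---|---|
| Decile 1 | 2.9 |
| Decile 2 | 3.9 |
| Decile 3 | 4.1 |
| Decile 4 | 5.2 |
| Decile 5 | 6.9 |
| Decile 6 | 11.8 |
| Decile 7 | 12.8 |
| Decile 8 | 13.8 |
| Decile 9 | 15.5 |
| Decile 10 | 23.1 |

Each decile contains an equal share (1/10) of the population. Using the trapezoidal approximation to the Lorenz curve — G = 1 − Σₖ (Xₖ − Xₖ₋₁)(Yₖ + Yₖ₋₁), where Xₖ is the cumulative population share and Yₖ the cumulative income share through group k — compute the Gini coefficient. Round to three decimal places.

0.339

Cumulative income shares Yₖ: 0.0290, 0.0680, 0.1090, 0.1610, 0.2300, 0.3480, 0.4760, 0.6140, 0.7690, 1.0000
Σ (Xₖ−Xₖ₋₁)(Yₖ+Yₖ₋₁) = (1/10)(0.0290+0.0000) + (1/10)(0.0680+0.0290) + (1/10)(0.1090+0.0680) + (1/10)(0.1610+0.1090) + (1/10)(0.2300+0.1610) + (1/10)(0.3480+0.2300) + (1/10)(0.4760+0.3480) + (1/10)(0.6140+0.4760) + (1/10)(0.7690+0.6140) + (1/10)(1.0000+0.7690)
  = 0.0029 + 0.0097 + 0.0177 + 0.0270 + 0.0391 + 0.0578 + 0.0824 + 0.1090 + 0.1383 + 0.1769 = 0.6608
G = 1 − 0.6608 = 0.3392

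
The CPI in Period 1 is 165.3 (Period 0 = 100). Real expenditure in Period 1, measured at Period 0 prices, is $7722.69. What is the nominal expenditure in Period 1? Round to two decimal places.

Nominal = Real × (Index/100) = 7722.69 × (165.3/100)
        = 7722.69 × 1.653 = 12765.6066

12765.61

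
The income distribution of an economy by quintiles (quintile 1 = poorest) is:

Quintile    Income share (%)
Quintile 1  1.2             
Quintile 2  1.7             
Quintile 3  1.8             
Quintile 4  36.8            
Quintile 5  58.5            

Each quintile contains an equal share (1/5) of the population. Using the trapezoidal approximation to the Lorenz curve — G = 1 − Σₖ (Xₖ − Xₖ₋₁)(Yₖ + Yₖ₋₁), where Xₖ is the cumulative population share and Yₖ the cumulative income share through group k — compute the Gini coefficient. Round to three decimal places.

0.599

Cumulative income shares Yₖ: 0.0120, 0.0290, 0.0470, 0.4150, 1.0000
Σ (Xₖ−Xₖ₋₁)(Yₖ+Yₖ₋₁) = (1/5)(0.0120+0.0000) + (1/5)(0.0290+0.0120) + (1/5)(0.0470+0.0290) + (1/5)(0.4150+0.0470) + (1/5)(1.0000+0.4150)
  = 0.0024 + 0.0082 + 0.0152 + 0.0924 + 0.2830 = 0.4012
G = 1 − 0.4012 = 0.5988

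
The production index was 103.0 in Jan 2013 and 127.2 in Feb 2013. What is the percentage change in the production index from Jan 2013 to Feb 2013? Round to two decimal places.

Change = (127.2 − 103.0) / 103.0 × 100
       = 24.2 / 103.0 × 100 = 23.4951%

23.50%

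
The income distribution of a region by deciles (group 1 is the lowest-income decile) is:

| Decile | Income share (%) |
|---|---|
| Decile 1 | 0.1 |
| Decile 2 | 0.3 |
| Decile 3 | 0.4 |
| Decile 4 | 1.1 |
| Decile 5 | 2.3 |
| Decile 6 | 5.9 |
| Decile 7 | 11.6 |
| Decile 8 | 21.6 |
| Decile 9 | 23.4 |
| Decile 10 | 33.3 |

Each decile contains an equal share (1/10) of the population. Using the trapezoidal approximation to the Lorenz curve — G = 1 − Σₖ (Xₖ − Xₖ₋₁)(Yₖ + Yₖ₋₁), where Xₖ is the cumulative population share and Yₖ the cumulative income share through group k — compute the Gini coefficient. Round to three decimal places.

Cumulative income shares Yₖ: 0.0010, 0.0040, 0.0080, 0.0190, 0.0420, 0.1010, 0.2170, 0.4330, 0.6670, 1.0000
Σ (Xₖ−Xₖ₋₁)(Yₖ+Yₖ₋₁) = (1/10)(0.0010+0.0000) + (1/10)(0.0040+0.0010) + (1/10)(0.0080+0.0040) + (1/10)(0.0190+0.0080) + (1/10)(0.0420+0.0190) + (1/10)(0.1010+0.0420) + (1/10)(0.2170+0.1010) + (1/10)(0.4330+0.2170) + (1/10)(0.6670+0.4330) + (1/10)(1.0000+0.6670)
  = 0.0001 + 0.0005 + 0.0012 + 0.0027 + 0.0061 + 0.0143 + 0.0318 + 0.0650 + 0.1100 + 0.1667 = 0.3984
G = 1 − 0.3984 = 0.6016

0.602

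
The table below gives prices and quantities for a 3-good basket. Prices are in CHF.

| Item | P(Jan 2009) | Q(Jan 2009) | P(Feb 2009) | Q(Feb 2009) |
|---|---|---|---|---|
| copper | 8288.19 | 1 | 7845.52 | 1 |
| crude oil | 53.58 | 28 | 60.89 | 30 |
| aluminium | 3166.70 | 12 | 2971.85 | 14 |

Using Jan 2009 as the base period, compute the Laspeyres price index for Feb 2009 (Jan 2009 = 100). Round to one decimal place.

Laspeyres price index uses base-period quantities as weights.
ΣP(Feb 2009)·Q(Jan 2009) = 7845.52×1 + 60.89×28 + 2971.85×12 = 7845.52 + 1704.92 + 35662.2 = 45212.64
ΣP(Jan 2009)·Q(Jan 2009) = 8288.19×1 + 53.58×28 + 3166.70×12 = 8288.19 + 1500.24 + 38000.4 = 47788.83
Index = 45212.64 / 47788.83 × 100 = 94.6092

94.6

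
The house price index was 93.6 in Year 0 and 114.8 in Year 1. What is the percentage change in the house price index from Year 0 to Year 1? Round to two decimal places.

Change = (114.8 − 93.6) / 93.6 × 100
       = 21.2 / 93.6 × 100 = 22.6496%

22.65%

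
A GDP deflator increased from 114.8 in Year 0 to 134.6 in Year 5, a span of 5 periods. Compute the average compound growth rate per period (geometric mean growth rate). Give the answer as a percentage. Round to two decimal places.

3.23%

Growth factor = (134.6/114.8)^(1/5) = (1.172474)^(1/5) = 1.032335
Growth rate = 1.032335 − 1 = 0.032335 = 3.2335%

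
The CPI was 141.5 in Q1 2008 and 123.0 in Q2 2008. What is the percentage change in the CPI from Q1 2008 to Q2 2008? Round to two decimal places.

Change = (123.0 − 141.5) / 141.5 × 100
       = -18.5 / 141.5 × 100 = -13.0742%

-13.07%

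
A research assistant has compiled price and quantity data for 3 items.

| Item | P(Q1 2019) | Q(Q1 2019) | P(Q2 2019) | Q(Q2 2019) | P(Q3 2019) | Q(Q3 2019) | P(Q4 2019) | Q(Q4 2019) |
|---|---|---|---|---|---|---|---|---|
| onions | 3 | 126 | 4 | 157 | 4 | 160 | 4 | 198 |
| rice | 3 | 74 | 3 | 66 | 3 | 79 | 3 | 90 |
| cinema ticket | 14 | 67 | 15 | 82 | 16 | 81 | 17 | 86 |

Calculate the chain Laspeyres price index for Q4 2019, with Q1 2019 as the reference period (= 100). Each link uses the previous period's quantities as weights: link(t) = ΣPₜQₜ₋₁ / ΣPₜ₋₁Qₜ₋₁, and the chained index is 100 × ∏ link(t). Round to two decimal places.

Link Q1 2019→Q2 2019:
ΣP(Q2 2019)Q(Q1 2019) = 4×126 + 3×74 + 15×67 = 504 + 222 + 1005 = 1731
ΣP(Q1 2019)Q(Q1 2019) = 3×126 + 3×74 + 14×67 = 378 + 222 + 938 = 1538
link = 1731/1538 = 1.125488
Link Q2 2019→Q3 2019:
ΣP(Q3 2019)Q(Q2 2019) = 4×157 + 3×66 + 16×82 = 628 + 198 + 1312 = 2138
ΣP(Q2 2019)Q(Q2 2019) = 4×157 + 3×66 + 15×82 = 628 + 198 + 1230 = 2056
link = 2138/2056 = 1.039883
Link Q3 2019→Q4 2019:
ΣP(Q4 2019)Q(Q3 2019) = 4×160 + 3×79 + 17×81 = 640 + 237 + 1377 = 2254
ΣP(Q3 2019)Q(Q3 2019) = 4×160 + 3×79 + 16×81 = 640 + 237 + 1296 = 2173
link = 2254/2173 = 1.037276
Chained index = 100 × 1.125488 × 1.039883 × 1.037276 = 121.4002

121.40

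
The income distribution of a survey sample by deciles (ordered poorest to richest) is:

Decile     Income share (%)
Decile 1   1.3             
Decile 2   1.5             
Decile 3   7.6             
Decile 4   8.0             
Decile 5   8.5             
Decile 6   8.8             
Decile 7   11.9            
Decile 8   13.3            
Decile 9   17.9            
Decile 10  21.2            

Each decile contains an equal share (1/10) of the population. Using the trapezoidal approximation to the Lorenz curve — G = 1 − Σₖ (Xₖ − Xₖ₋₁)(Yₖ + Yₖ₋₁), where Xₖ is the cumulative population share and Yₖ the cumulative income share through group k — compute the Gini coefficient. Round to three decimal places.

0.334

Cumulative income shares Yₖ: 0.0130, 0.0280, 0.1040, 0.1840, 0.2690, 0.3570, 0.4760, 0.6090, 0.7880, 1.0000
Σ (Xₖ−Xₖ₋₁)(Yₖ+Yₖ₋₁) = (1/10)(0.0130+0.0000) + (1/10)(0.0280+0.0130) + (1/10)(0.1040+0.0280) + (1/10)(0.1840+0.1040) + (1/10)(0.2690+0.1840) + (1/10)(0.3570+0.2690) + (1/10)(0.4760+0.3570) + (1/10)(0.6090+0.4760) + (1/10)(0.7880+0.6090) + (1/10)(1.0000+0.7880)
  = 0.0013 + 0.0041 + 0.0132 + 0.0288 + 0.0453 + 0.0626 + 0.0833 + 0.1085 + 0.1397 + 0.1788 = 0.6656
G = 1 − 0.6656 = 0.3344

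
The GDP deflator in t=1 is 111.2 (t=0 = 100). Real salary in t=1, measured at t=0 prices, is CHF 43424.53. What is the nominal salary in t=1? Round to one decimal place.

48288.1

Nominal = Real × (Index/100) = 43424.53 × (111.2/100)
        = 43424.53 × 1.112 = 48288.0774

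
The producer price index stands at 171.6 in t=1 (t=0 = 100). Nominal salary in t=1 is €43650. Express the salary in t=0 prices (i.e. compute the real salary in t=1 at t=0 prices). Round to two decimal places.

Real = Nominal ÷ (Index/100) = 43650 ÷ (171.6/100)
     = 43650 ÷ 1.716 = 25437.0629

25437.06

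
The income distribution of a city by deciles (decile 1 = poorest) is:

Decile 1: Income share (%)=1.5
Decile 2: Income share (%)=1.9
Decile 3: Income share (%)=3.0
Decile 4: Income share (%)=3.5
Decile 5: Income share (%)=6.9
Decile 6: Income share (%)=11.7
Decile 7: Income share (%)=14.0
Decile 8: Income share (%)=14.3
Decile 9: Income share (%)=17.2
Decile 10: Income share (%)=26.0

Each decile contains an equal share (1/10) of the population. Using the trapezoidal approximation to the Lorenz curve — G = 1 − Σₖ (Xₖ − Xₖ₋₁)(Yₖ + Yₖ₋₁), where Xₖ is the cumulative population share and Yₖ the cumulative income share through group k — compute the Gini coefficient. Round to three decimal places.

0.420

Cumulative income shares Yₖ: 0.0150, 0.0340, 0.0640, 0.0990, 0.1680, 0.2850, 0.4250, 0.5680, 0.7400, 1.0000
Σ (Xₖ−Xₖ₋₁)(Yₖ+Yₖ₋₁) = (1/10)(0.0150+0.0000) + (1/10)(0.0340+0.0150) + (1/10)(0.0640+0.0340) + (1/10)(0.0990+0.0640) + (1/10)(0.1680+0.0990) + (1/10)(0.2850+0.1680) + (1/10)(0.4250+0.2850) + (1/10)(0.5680+0.4250) + (1/10)(0.7400+0.5680) + (1/10)(1.0000+0.7400)
  = 0.0015 + 0.0049 + 0.0098 + 0.0163 + 0.0267 + 0.0453 + 0.0710 + 0.0993 + 0.1308 + 0.1740 = 0.5796
G = 1 − 0.5796 = 0.4204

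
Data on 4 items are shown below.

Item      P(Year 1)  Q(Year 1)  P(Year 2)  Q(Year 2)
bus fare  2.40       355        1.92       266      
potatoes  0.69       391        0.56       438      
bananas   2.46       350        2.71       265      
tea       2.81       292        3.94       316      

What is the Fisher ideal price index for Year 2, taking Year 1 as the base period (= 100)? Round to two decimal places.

Laspeyres component (base-period weights):
ΣP(Year 2)Q(Year 1) = 1.92×355 + 0.56×391 + 2.71×350 + 3.94×292 = 681.6 + 218.96 + 948.5 + 1150.48 = 2999.54
ΣP(Year 1)Q(Year 1) = 2.40×355 + 0.69×391 + 2.46×350 + 2.81×292 = 852 + 269.79 + 861 + 820.52 = 2803.31
L = 2999.54 / 2803.31 × 100 = 106.9999
Paasche component (current-period weights):
ΣP(Year 2)Q(Year 2) = 1.92×266 + 0.56×438 + 2.71×265 + 3.94×316 = 510.72 + 245.28 + 718.15 + 1245.04 = 2719.19
ΣP(Year 1)Q(Year 2) = 2.40×266 + 0.69×438 + 2.46×265 + 2.81×316 = 638.4 + 302.22 + 651.9 + 887.96 = 2480.48
P = 2719.19 / 2480.48 × 100 = 109.6235
Fisher = √(L × P) = √(106.9999 × 109.6235) = 108.3038

108.30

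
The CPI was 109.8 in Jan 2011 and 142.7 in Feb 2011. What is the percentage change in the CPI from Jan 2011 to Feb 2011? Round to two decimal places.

29.96%

Change = (142.7 − 109.8) / 109.8 × 100
       = 32.9 / 109.8 × 100 = 29.9636%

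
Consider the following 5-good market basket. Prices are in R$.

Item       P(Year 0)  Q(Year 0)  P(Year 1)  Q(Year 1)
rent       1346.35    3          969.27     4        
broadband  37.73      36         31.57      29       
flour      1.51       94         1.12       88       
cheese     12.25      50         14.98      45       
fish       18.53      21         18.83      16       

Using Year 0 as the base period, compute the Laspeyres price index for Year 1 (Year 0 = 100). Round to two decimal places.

80.94

Laspeyres price index uses base-period quantities as weights.
ΣP(Year 1)·Q(Year 0) = 969.27×3 + 31.57×36 + 1.12×94 + 14.98×50 + 18.83×21 = 2907.81 + 1136.52 + 105.28 + 749 + 395.43 = 5294.04
ΣP(Year 0)·Q(Year 0) = 1346.35×3 + 37.73×36 + 1.51×94 + 12.25×50 + 18.53×21 = 4039.05 + 1358.28 + 141.94 + 612.5 + 389.13 = 6540.9
Index = 5294.04 / 6540.9 × 100 = 80.9375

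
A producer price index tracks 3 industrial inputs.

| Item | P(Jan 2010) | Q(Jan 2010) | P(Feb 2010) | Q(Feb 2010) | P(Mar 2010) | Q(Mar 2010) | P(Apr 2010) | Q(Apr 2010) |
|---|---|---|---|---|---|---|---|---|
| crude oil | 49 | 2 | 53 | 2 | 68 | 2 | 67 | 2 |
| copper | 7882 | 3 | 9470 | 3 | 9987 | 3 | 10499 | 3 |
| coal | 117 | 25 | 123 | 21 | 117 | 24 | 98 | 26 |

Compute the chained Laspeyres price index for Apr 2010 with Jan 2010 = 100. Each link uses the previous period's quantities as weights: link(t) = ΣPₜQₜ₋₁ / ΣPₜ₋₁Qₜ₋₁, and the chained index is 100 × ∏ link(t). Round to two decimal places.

Link Jan 2010→Feb 2010:
ΣP(Feb 2010)Q(Jan 2010) = 53×2 + 9470×3 + 123×25 = 106 + 28410 + 3075 = 31591
ΣP(Jan 2010)Q(Jan 2010) = 49×2 + 7882×3 + 117×25 = 98 + 23646 + 2925 = 26669
link = 31591/26669 = 1.184559
Link Feb 2010→Mar 2010:
ΣP(Mar 2010)Q(Feb 2010) = 68×2 + 9987×3 + 117×21 = 136 + 29961 + 2457 = 32554
ΣP(Feb 2010)Q(Feb 2010) = 53×2 + 9470×3 + 123×21 = 106 + 28410 + 2583 = 31099
link = 32554/31099 = 1.046786
Link Mar 2010→Apr 2010:
ΣP(Apr 2010)Q(Mar 2010) = 67×2 + 10499×3 + 98×24 = 134 + 31497 + 2352 = 33983
ΣP(Mar 2010)Q(Mar 2010) = 68×2 + 9987×3 + 117×24 = 136 + 29961 + 2808 = 32905
link = 33983/32905 = 1.032761
Chained index = 100 × 1.184559 × 1.046786 × 1.032761 = 128.0603

128.06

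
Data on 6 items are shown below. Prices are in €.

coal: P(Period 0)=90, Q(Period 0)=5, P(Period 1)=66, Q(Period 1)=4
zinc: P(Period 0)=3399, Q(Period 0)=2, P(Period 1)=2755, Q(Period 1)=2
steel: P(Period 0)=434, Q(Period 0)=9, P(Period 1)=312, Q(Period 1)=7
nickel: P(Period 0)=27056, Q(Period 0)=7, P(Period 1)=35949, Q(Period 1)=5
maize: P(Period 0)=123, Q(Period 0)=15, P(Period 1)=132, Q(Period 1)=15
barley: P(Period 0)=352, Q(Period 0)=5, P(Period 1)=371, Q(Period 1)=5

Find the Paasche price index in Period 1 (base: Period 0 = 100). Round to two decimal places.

Paasche price index uses current-period quantities as weights.
ΣP(Period 1)·Q(Period 1) = 66×4 + 2755×2 + 312×7 + 35949×5 + 132×15 + 371×5 = 264 + 5510 + 2184 + 179745 + 1980 + 1855 = 191538
ΣP(Period 0)·Q(Period 1) = 90×4 + 3399×2 + 434×7 + 27056×5 + 123×15 + 352×5 = 360 + 6798 + 3038 + 135280 + 1845 + 1760 = 149081
Index = 191538 / 149081 × 100 = 128.4791

128.48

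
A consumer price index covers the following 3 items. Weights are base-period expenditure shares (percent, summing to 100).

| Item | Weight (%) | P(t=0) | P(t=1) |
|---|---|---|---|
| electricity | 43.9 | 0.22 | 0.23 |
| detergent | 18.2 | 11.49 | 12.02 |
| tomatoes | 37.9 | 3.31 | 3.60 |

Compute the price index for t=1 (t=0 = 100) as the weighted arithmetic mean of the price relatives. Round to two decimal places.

106.16

electricity: 43.9 × (0.23/0.22) = 43.9 × 1.045455 = 45.8955
detergent: 18.2 × (12.02/11.49) = 18.2 × 1.046127 = 19.0395
tomatoes: 37.9 × (3.60/3.31) = 37.9 × 1.087613 = 41.2205
Index = Σ wᵢ·(p₁ᵢ/p₀ᵢ) = 45.8955 + 19.0395 + 41.2205 = 106.1555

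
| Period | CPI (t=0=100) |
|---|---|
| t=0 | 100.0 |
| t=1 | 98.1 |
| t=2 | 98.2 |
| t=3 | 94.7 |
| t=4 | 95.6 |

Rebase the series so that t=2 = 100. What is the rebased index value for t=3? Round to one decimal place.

Rebased(t=3) = 94.7 / 98.2 × 100 = 96.4358

96.4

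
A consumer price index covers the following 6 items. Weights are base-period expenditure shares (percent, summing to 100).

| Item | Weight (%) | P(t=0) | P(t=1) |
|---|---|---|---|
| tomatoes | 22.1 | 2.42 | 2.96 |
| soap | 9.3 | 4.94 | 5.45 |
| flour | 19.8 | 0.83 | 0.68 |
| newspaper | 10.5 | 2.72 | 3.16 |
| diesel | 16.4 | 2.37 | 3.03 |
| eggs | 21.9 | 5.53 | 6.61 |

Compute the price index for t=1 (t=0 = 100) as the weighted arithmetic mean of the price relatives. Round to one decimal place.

112.9

tomatoes: 22.1 × (2.96/2.42) = 22.1 × 1.223140 = 27.0314
soap: 9.3 × (5.45/4.94) = 9.3 × 1.103239 = 10.2601
flour: 19.8 × (0.68/0.83) = 19.8 × 0.819277 = 16.2217
newspaper: 10.5 × (3.16/2.72) = 10.5 × 1.161765 = 12.1985
diesel: 16.4 × (3.03/2.37) = 16.4 × 1.278481 = 20.9671
eggs: 21.9 × (6.61/5.53) = 21.9 × 1.195298 = 26.1770
Index = Σ wᵢ·(p₁ᵢ/p₀ᵢ) = 27.0314 + 10.2601 + 16.2217 + 12.1985 + 20.9671 + 26.1770 = 112.8559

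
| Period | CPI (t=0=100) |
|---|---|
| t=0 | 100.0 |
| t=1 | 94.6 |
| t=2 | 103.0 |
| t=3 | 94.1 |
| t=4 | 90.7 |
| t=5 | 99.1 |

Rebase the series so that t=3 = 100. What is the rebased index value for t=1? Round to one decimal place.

Rebased(t=1) = 94.6 / 94.1 × 100 = 100.5313

100.5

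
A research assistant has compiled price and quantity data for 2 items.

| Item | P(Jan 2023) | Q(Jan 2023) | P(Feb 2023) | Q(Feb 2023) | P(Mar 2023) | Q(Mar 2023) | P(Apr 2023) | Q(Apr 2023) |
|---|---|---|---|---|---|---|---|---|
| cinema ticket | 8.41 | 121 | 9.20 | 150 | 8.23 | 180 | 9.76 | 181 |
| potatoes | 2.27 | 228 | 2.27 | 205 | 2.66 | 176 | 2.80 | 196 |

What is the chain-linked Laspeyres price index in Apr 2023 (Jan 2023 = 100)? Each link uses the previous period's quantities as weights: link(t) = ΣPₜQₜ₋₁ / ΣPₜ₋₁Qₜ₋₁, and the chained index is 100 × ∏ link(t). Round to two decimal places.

118.22

Link Jan 2023→Feb 2023:
ΣP(Feb 2023)Q(Jan 2023) = 9.20×121 + 2.27×228 = 1113.2 + 517.56 = 1630.76
ΣP(Jan 2023)Q(Jan 2023) = 8.41×121 + 2.27×228 = 1017.61 + 517.56 = 1535.17
link = 1630.76/1535.17 = 1.062267
Link Feb 2023→Mar 2023:
ΣP(Mar 2023)Q(Feb 2023) = 8.23×150 + 2.66×205 = 1234.5 + 545.3 = 1779.8
ΣP(Feb 2023)Q(Feb 2023) = 9.20×150 + 2.27×205 = 1380 + 465.35 = 1845.35
link = 1779.8/1845.35 = 0.964478
Link Mar 2023→Apr 2023:
ΣP(Apr 2023)Q(Mar 2023) = 9.76×180 + 2.80×176 = 1756.8 + 492.8 = 2249.6
ΣP(Mar 2023)Q(Mar 2023) = 8.23×180 + 2.66×176 = 1481.4 + 468.16 = 1949.56
link = 2249.6/1949.56 = 1.153901
Chained index = 100 × 1.062267 × 0.964478 × 1.153901 = 118.2210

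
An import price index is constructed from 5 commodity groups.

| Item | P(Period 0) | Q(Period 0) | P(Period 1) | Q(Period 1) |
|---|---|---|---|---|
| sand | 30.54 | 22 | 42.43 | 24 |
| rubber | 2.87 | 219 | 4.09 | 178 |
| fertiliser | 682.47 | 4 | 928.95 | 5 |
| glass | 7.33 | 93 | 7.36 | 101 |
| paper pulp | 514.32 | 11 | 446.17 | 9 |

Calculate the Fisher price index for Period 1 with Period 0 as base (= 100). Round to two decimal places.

109.29

Laspeyres component (base-period weights):
ΣP(Period 1)Q(Period 0) = 42.43×22 + 4.09×219 + 928.95×4 + 7.36×93 + 446.17×11 = 933.46 + 895.71 + 3715.8 + 684.48 + 4907.87 = 11137.32
ΣP(Period 0)Q(Period 0) = 30.54×22 + 2.87×219 + 682.47×4 + 7.33×93 + 514.32×11 = 671.88 + 628.53 + 2729.88 + 681.69 + 5657.52 = 10369.5
L = 11137.32 / 10369.5 × 100 = 107.4046
Paasche component (current-period weights):
ΣP(Period 1)Q(Period 1) = 42.43×24 + 4.09×178 + 928.95×5 + 7.36×101 + 446.17×9 = 1018.32 + 728.02 + 4644.75 + 743.36 + 4015.53 = 11149.98
ΣP(Period 0)Q(Period 1) = 30.54×24 + 2.87×178 + 682.47×5 + 7.33×101 + 514.32×9 = 732.96 + 510.86 + 3412.35 + 740.33 + 4628.88 = 10025.38
P = 11149.98 / 10025.38 × 100 = 111.2175
Fisher = √(L × P) = √(107.4046 × 111.2175) = 109.2944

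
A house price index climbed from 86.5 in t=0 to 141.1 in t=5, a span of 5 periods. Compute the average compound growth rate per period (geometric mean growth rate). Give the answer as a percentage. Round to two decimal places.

Growth factor = (141.1/86.5)^(1/5) = (1.631214)^(1/5) = 1.102814
Growth rate = 1.102814 − 1 = 0.102814 = 10.2814%

10.28%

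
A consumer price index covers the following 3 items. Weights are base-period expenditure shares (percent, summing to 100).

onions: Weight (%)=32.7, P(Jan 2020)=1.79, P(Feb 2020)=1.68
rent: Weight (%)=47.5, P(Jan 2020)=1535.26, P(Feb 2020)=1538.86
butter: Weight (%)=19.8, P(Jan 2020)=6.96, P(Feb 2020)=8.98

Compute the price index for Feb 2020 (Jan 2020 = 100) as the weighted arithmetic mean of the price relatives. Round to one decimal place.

103.8

onions: 32.7 × (1.68/1.79) = 32.7 × 0.938547 = 30.6905
rent: 47.5 × (1538.86/1535.26) = 47.5 × 1.002345 = 47.6114
butter: 19.8 × (8.98/6.96) = 19.8 × 1.290230 = 25.5466
Index = Σ wᵢ·(p₁ᵢ/p₀ᵢ) = 30.6905 + 47.6114 + 25.5466 = 103.8484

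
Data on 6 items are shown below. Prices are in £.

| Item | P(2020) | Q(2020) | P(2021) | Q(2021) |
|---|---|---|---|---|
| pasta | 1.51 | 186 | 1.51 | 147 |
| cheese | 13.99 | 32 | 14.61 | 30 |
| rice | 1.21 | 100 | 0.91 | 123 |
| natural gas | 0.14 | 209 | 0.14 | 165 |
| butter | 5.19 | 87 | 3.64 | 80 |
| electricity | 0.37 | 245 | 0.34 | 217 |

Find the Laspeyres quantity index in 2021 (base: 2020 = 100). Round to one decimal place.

Laspeyres quantity index uses base-period prices as weights.
ΣP(2020)·Q(2021) = 1.51×147 + 13.99×30 + 1.21×123 + 0.14×165 + 5.19×80 + 0.37×217 = 221.97 + 419.7 + 148.83 + 23.1 + 415.2 + 80.29 = 1309.09
ΣP(2020)·Q(2020) = 1.51×186 + 13.99×32 + 1.21×100 + 0.14×209 + 5.19×87 + 0.37×245 = 280.86 + 447.68 + 121 + 29.26 + 451.53 + 90.65 = 1420.98
Index = 1309.09 / 1420.98 × 100 = 92.1259

92.1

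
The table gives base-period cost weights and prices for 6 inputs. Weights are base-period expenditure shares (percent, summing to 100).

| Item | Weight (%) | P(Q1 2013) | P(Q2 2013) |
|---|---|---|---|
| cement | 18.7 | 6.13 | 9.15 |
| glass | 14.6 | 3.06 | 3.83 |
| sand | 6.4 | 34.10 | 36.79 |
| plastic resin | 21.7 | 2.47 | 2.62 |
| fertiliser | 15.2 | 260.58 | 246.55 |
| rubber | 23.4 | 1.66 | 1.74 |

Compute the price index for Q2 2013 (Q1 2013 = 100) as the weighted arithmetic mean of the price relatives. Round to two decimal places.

cement: 18.7 × (9.15/6.13) = 18.7 × 1.492659 = 27.9127
glass: 14.6 × (3.83/3.06) = 14.6 × 1.251634 = 18.2739
sand: 6.4 × (36.79/34.10) = 6.4 × 1.078886 = 6.9049
plastic resin: 21.7 × (2.62/2.47) = 21.7 × 1.060729 = 23.0178
fertiliser: 15.2 × (246.55/260.58) = 15.2 × 0.946159 = 14.3816
rubber: 23.4 × (1.74/1.66) = 23.4 × 1.048193 = 24.5277
Index = Σ wᵢ·(p₁ᵢ/p₀ᵢ) = 27.9127 + 18.2739 + 6.9049 + 23.0178 + 14.3816 + 24.5277 = 115.0186

115.02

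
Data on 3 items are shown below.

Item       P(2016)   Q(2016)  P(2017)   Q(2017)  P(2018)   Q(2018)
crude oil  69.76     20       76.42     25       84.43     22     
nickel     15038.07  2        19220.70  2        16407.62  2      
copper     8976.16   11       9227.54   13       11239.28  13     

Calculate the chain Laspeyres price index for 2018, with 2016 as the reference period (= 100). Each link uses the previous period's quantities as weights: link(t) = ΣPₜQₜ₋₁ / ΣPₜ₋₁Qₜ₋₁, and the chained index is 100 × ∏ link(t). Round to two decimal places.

Link 2016→2017:
ΣP(2017)Q(2016) = 76.42×20 + 19220.70×2 + 9227.54×11 = 1528.4 + 38441.4 + 101502.94 = 141472.74
ΣP(2016)Q(2016) = 69.76×20 + 15038.07×2 + 8976.16×11 = 1395.2 + 30076.14 + 98737.76 = 130209.1
link = 141472.74/130209.1 = 1.086504
Link 2017→2018:
ΣP(2018)Q(2017) = 84.43×25 + 16407.62×2 + 11239.28×13 = 2110.75 + 32815.24 + 146110.64 = 181036.63
ΣP(2017)Q(2017) = 76.42×25 + 19220.70×2 + 9227.54×13 = 1910.5 + 38441.4 + 119958.02 = 160309.92
link = 181036.63/160309.92 = 1.129291
Chained index = 100 × 1.086504 × 1.129291 = 122.6980

122.70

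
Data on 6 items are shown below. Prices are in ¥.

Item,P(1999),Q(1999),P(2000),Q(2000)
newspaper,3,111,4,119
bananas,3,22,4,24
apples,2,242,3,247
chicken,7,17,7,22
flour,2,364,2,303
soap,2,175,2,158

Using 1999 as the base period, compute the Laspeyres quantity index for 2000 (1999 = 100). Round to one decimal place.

Laspeyres quantity index uses base-period prices as weights.
ΣP(1999)·Q(2000) = 3×119 + 3×24 + 2×247 + 7×22 + 2×303 + 2×158 = 357 + 72 + 494 + 154 + 606 + 316 = 1999
ΣP(1999)·Q(1999) = 3×111 + 3×22 + 2×242 + 7×17 + 2×364 + 2×175 = 333 + 66 + 484 + 119 + 728 + 350 = 2080
Index = 1999 / 2080 × 100 = 96.1058

96.1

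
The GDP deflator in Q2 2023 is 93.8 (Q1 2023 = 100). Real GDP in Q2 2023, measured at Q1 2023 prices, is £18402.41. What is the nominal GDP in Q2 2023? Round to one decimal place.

Nominal = Real × (Index/100) = 18402.41 × (93.8/100)
        = 18402.41 × 0.938 = 17261.4606

17261.5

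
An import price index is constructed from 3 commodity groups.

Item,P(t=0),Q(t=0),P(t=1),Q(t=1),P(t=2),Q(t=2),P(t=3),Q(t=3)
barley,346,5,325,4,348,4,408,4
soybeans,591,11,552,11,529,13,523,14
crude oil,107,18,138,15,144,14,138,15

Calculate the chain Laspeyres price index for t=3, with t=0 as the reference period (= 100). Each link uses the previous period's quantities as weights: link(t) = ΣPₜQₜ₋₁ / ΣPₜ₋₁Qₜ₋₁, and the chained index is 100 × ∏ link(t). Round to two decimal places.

Link t=0→t=1:
ΣP(t=1)Q(t=0) = 325×5 + 552×11 + 138×18 = 1625 + 6072 + 2484 = 10181
ΣP(t=0)Q(t=0) = 346×5 + 591×11 + 107×18 = 1730 + 6501 + 1926 = 10157
link = 10181/10157 = 1.002363
Link t=1→t=2:
ΣP(t=2)Q(t=1) = 348×4 + 529×11 + 144×15 = 1392 + 5819 + 2160 = 9371
ΣP(t=1)Q(t=1) = 325×4 + 552×11 + 138×15 = 1300 + 6072 + 2070 = 9442
link = 9371/9442 = 0.992480
Link t=2→t=3:
ΣP(t=3)Q(t=2) = 408×4 + 523×13 + 138×14 = 1632 + 6799 + 1932 = 10363
ΣP(t=2)Q(t=2) = 348×4 + 529×13 + 144×14 = 1392 + 6877 + 2016 = 10285
link = 10363/10285 = 1.007584
Chained index = 100 × 1.002363 × 0.992480 × 1.007584 = 100.2370

100.24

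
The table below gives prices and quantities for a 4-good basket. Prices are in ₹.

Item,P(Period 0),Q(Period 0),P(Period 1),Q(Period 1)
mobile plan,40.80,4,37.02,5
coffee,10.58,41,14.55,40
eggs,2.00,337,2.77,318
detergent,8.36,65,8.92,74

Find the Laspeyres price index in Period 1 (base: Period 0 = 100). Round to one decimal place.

Laspeyres price index uses base-period quantities as weights.
ΣP(Period 1)·Q(Period 0) = 37.02×4 + 14.55×41 + 2.77×337 + 8.92×65 = 148.08 + 596.55 + 933.49 + 579.8 = 2257.92
ΣP(Period 0)·Q(Period 0) = 40.80×4 + 10.58×41 + 2.00×337 + 8.36×65 = 163.2 + 433.78 + 674 + 543.4 = 1814.38
Index = 2257.92 / 1814.38 × 100 = 124.4458

124.4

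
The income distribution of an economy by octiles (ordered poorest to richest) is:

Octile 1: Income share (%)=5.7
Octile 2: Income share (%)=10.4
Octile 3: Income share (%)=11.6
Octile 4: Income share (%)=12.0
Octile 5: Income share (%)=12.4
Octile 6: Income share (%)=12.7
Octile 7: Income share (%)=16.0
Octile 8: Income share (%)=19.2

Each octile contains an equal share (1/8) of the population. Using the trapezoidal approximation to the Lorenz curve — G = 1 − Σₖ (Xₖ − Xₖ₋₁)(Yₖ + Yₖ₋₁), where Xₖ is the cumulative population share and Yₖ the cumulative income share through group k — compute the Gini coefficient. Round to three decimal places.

Cumulative income shares Yₖ: 0.0570, 0.1610, 0.2770, 0.3970, 0.5210, 0.6480, 0.8080, 1.0000
Σ (Xₖ−Xₖ₋₁)(Yₖ+Yₖ₋₁) = (1/8)(0.0570+0.0000) + (1/8)(0.1610+0.0570) + (1/8)(0.2770+0.1610) + (1/8)(0.3970+0.2770) + (1/8)(0.5210+0.3970) + (1/8)(0.6480+0.5210) + (1/8)(0.8080+0.6480) + (1/8)(1.0000+0.8080)
  = 0.0071 + 0.0272 + 0.0548 + 0.0843 + 0.1148 + 0.1461 + 0.1820 + 0.2260 = 0.8423
G = 1 − 0.8423 = 0.1577

0.158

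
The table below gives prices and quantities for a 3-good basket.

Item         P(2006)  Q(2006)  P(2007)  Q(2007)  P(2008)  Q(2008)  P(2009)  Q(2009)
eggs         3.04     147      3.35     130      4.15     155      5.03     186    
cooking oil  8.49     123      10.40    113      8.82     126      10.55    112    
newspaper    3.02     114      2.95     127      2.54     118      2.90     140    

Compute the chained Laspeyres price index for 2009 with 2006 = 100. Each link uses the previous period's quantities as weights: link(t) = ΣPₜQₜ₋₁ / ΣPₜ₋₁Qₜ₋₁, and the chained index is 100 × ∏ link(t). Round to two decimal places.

Link 2006→2007:
ΣP(2007)Q(2006) = 3.35×147 + 10.40×123 + 2.95×114 = 492.45 + 1279.2 + 336.3 = 2107.95
ΣP(2006)Q(2006) = 3.04×147 + 8.49×123 + 3.02×114 = 446.88 + 1044.27 + 344.28 = 1835.43
link = 2107.95/1835.43 = 1.148477
Link 2007→2008:
ΣP(2008)Q(2007) = 4.15×130 + 8.82×113 + 2.54×127 = 539.5 + 996.66 + 322.58 = 1858.74
ΣP(2007)Q(2007) = 3.35×130 + 10.40×113 + 2.95×127 = 435.5 + 1175.2 + 374.65 = 1985.35
link = 1858.74/1985.35 = 0.936228
Link 2008→2009:
ΣP(2009)Q(2008) = 5.03×155 + 10.55×126 + 2.90×118 = 779.65 + 1329.3 + 342.2 = 2451.15
ΣP(2008)Q(2008) = 4.15×155 + 8.82×126 + 2.54×118 = 643.25 + 1111.32 + 299.72 = 2054.29
link = 2451.15/2054.29 = 1.193186
Chained index = 100 × 1.148477 × 0.936228 × 1.193186 = 128.2957

128.30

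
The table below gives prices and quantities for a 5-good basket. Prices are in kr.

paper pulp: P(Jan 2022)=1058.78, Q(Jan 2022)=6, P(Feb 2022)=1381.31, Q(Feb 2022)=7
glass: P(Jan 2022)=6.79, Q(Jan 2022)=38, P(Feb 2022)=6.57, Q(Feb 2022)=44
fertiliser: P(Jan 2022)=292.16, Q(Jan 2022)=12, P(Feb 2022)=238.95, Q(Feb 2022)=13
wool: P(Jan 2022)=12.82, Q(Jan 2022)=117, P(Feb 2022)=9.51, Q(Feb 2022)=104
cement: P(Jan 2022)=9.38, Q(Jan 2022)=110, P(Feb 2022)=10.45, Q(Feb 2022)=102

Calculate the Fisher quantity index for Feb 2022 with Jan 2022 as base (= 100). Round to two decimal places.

Laspeyres component (base-period weights):
ΣP(Jan 2022)Q(Feb 2022) = 1058.78×7 + 6.79×44 + 292.16×13 + 12.82×104 + 9.38×102 = 7411.46 + 298.76 + 3798.08 + 1333.28 + 956.76 = 13798.34
ΣP(Jan 2022)Q(Jan 2022) = 1058.78×6 + 6.79×38 + 292.16×12 + 12.82×117 + 9.38×110 = 6352.68 + 258.02 + 3505.92 + 1499.94 + 1031.8 = 12648.36
L = 13798.34 / 12648.36 × 100 = 109.0919
Paasche component (current-period weights):
ΣP(Feb 2022)Q(Feb 2022) = 1381.31×7 + 6.57×44 + 238.95×13 + 9.51×104 + 10.45×102 = 9669.17 + 289.08 + 3106.35 + 989.04 + 1065.9 = 15119.54
ΣP(Feb 2022)Q(Jan 2022) = 1381.31×6 + 6.57×38 + 238.95×12 + 9.51×117 + 10.45×110 = 8287.86 + 249.66 + 2867.4 + 1112.67 + 1149.5 = 13667.09
P = 15119.54 / 13667.09 × 100 = 110.6274
Fisher = √(L × P) = √(109.0919 × 110.6274) = 109.8570

109.86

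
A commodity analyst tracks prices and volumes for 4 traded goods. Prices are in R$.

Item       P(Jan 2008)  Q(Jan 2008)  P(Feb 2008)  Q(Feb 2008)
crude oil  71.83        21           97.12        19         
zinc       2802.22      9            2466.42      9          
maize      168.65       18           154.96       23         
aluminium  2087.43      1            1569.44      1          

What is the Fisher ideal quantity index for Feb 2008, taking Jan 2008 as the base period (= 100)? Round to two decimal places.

102.11

Laspeyres component (base-period weights):
ΣP(Jan 2008)Q(Feb 2008) = 71.83×19 + 2802.22×9 + 168.65×23 + 2087.43×1 = 1364.77 + 25219.98 + 3878.95 + 2087.43 = 32551.13
ΣP(Jan 2008)Q(Jan 2008) = 71.83×21 + 2802.22×9 + 168.65×18 + 2087.43×1 = 1508.43 + 25219.98 + 3035.7 + 2087.43 = 31851.54
L = 32551.13 / 31851.54 × 100 = 102.1964
Paasche component (current-period weights):
ΣP(Feb 2008)Q(Feb 2008) = 97.12×19 + 2466.42×9 + 154.96×23 + 1569.44×1 = 1845.28 + 22197.78 + 3564.08 + 1569.44 = 29176.58
ΣP(Feb 2008)Q(Jan 2008) = 97.12×21 + 2466.42×9 + 154.96×18 + 1569.44×1 = 2039.52 + 22197.78 + 2789.28 + 1569.44 = 28596.02
P = 29176.58 / 28596.02 × 100 = 102.0302
Fisher = √(L × P) = √(102.1964 × 102.0302) = 102.1133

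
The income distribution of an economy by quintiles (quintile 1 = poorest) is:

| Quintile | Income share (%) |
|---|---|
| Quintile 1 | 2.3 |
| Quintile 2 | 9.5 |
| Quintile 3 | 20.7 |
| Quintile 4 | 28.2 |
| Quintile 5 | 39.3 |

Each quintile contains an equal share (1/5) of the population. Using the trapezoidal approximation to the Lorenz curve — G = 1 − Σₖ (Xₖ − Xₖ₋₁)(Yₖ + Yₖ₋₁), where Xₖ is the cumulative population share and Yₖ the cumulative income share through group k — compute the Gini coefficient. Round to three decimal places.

Cumulative income shares Yₖ: 0.0230, 0.1180, 0.3250, 0.6070, 1.0000
Σ (Xₖ−Xₖ₋₁)(Yₖ+Yₖ₋₁) = (1/5)(0.0230+0.0000) + (1/5)(0.1180+0.0230) + (1/5)(0.3250+0.1180) + (1/5)(0.6070+0.3250) + (1/5)(1.0000+0.6070)
  = 0.0046 + 0.0282 + 0.0886 + 0.1864 + 0.3214 = 0.6292
G = 1 − 0.6292 = 0.3708

0.371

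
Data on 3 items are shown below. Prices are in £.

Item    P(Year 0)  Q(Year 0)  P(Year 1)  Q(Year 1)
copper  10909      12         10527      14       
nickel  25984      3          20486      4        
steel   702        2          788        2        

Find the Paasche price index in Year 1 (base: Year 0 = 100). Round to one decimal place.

89.5

Paasche price index uses current-period quantities as weights.
ΣP(Year 1)·Q(Year 1) = 10527×14 + 20486×4 + 788×2 = 147378 + 81944 + 1576 = 230898
ΣP(Year 0)·Q(Year 1) = 10909×14 + 25984×4 + 702×2 = 152726 + 103936 + 1404 = 258066
Index = 230898 / 258066 × 100 = 89.4725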